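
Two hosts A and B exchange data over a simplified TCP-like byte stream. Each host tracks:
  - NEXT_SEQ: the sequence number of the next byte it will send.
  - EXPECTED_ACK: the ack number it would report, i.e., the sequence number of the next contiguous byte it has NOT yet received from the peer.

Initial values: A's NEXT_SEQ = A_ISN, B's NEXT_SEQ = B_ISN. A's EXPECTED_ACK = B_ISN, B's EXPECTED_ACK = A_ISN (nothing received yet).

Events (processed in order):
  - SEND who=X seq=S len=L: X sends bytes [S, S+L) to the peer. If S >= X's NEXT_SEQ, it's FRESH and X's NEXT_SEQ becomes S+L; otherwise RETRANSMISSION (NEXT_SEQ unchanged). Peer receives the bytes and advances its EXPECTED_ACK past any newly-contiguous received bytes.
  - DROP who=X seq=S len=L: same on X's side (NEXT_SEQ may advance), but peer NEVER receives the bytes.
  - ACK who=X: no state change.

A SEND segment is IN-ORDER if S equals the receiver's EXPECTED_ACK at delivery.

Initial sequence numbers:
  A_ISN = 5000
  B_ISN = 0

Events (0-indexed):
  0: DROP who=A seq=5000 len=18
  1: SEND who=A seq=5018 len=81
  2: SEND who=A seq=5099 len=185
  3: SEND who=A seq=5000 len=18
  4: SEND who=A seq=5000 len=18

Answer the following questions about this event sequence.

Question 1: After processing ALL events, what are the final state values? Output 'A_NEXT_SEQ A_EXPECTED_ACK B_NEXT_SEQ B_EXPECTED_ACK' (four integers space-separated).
Answer: 5284 0 0 5284

Derivation:
After event 0: A_seq=5018 A_ack=0 B_seq=0 B_ack=5000
After event 1: A_seq=5099 A_ack=0 B_seq=0 B_ack=5000
After event 2: A_seq=5284 A_ack=0 B_seq=0 B_ack=5000
After event 3: A_seq=5284 A_ack=0 B_seq=0 B_ack=5284
After event 4: A_seq=5284 A_ack=0 B_seq=0 B_ack=5284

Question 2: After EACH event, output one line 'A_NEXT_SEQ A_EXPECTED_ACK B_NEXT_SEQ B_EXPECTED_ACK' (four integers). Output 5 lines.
5018 0 0 5000
5099 0 0 5000
5284 0 0 5000
5284 0 0 5284
5284 0 0 5284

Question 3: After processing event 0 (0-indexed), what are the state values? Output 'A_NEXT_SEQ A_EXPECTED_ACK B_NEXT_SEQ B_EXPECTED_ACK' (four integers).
After event 0: A_seq=5018 A_ack=0 B_seq=0 B_ack=5000

5018 0 0 5000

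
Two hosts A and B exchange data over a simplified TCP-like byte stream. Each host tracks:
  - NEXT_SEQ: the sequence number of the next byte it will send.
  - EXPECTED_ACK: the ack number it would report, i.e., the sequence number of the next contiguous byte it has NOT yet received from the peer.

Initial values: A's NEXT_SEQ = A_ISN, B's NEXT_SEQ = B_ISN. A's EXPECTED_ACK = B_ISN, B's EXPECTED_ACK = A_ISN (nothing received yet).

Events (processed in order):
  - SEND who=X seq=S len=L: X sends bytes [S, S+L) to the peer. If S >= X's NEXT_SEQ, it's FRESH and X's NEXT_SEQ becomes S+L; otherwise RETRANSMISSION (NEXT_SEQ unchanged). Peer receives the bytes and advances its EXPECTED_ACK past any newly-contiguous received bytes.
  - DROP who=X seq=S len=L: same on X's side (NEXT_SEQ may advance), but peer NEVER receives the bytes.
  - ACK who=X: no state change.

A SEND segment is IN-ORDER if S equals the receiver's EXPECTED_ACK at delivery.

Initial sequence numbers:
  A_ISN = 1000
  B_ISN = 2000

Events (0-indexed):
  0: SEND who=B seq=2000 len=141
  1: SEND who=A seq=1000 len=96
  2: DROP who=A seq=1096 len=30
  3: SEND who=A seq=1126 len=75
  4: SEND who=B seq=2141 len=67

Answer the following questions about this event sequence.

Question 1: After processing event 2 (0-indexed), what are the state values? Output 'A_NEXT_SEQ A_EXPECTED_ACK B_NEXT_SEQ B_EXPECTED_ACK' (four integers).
After event 0: A_seq=1000 A_ack=2141 B_seq=2141 B_ack=1000
After event 1: A_seq=1096 A_ack=2141 B_seq=2141 B_ack=1096
After event 2: A_seq=1126 A_ack=2141 B_seq=2141 B_ack=1096

1126 2141 2141 1096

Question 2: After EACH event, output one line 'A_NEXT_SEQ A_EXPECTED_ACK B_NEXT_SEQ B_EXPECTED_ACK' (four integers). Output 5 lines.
1000 2141 2141 1000
1096 2141 2141 1096
1126 2141 2141 1096
1201 2141 2141 1096
1201 2208 2208 1096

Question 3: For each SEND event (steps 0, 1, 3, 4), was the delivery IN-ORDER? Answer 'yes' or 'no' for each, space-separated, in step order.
Answer: yes yes no yes

Derivation:
Step 0: SEND seq=2000 -> in-order
Step 1: SEND seq=1000 -> in-order
Step 3: SEND seq=1126 -> out-of-order
Step 4: SEND seq=2141 -> in-order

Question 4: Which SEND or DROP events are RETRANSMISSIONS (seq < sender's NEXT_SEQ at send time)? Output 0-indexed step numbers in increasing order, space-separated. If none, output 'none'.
Step 0: SEND seq=2000 -> fresh
Step 1: SEND seq=1000 -> fresh
Step 2: DROP seq=1096 -> fresh
Step 3: SEND seq=1126 -> fresh
Step 4: SEND seq=2141 -> fresh

Answer: none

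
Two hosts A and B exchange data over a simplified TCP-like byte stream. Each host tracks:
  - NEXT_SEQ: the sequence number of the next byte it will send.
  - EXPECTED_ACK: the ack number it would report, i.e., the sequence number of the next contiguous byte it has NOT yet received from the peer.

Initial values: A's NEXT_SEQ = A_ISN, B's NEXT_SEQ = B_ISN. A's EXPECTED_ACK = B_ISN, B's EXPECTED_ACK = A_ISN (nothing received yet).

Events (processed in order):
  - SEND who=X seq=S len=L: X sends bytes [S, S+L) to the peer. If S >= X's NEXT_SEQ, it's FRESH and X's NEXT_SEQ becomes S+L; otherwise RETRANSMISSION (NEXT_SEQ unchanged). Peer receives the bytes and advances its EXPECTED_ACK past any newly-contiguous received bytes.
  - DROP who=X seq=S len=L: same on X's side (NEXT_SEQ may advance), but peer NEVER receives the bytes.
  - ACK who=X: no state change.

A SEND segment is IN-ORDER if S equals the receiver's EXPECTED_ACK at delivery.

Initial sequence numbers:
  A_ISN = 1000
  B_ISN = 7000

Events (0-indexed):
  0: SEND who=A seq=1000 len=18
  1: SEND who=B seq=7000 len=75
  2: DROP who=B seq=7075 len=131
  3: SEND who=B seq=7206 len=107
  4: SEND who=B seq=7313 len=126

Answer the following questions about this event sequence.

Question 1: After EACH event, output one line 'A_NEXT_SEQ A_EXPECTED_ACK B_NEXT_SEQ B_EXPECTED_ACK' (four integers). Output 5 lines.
1018 7000 7000 1018
1018 7075 7075 1018
1018 7075 7206 1018
1018 7075 7313 1018
1018 7075 7439 1018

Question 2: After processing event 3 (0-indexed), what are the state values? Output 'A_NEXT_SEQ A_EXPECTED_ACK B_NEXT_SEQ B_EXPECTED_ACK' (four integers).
After event 0: A_seq=1018 A_ack=7000 B_seq=7000 B_ack=1018
After event 1: A_seq=1018 A_ack=7075 B_seq=7075 B_ack=1018
After event 2: A_seq=1018 A_ack=7075 B_seq=7206 B_ack=1018
After event 3: A_seq=1018 A_ack=7075 B_seq=7313 B_ack=1018

1018 7075 7313 1018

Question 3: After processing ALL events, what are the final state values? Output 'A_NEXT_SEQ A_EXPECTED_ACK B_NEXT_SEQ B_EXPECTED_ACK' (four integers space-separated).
Answer: 1018 7075 7439 1018

Derivation:
After event 0: A_seq=1018 A_ack=7000 B_seq=7000 B_ack=1018
After event 1: A_seq=1018 A_ack=7075 B_seq=7075 B_ack=1018
After event 2: A_seq=1018 A_ack=7075 B_seq=7206 B_ack=1018
After event 3: A_seq=1018 A_ack=7075 B_seq=7313 B_ack=1018
After event 4: A_seq=1018 A_ack=7075 B_seq=7439 B_ack=1018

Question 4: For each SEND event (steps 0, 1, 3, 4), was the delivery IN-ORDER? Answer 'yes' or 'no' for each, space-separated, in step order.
Step 0: SEND seq=1000 -> in-order
Step 1: SEND seq=7000 -> in-order
Step 3: SEND seq=7206 -> out-of-order
Step 4: SEND seq=7313 -> out-of-order

Answer: yes yes no no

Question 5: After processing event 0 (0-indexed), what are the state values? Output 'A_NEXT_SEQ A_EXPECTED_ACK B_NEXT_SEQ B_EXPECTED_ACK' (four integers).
After event 0: A_seq=1018 A_ack=7000 B_seq=7000 B_ack=1018

1018 7000 7000 1018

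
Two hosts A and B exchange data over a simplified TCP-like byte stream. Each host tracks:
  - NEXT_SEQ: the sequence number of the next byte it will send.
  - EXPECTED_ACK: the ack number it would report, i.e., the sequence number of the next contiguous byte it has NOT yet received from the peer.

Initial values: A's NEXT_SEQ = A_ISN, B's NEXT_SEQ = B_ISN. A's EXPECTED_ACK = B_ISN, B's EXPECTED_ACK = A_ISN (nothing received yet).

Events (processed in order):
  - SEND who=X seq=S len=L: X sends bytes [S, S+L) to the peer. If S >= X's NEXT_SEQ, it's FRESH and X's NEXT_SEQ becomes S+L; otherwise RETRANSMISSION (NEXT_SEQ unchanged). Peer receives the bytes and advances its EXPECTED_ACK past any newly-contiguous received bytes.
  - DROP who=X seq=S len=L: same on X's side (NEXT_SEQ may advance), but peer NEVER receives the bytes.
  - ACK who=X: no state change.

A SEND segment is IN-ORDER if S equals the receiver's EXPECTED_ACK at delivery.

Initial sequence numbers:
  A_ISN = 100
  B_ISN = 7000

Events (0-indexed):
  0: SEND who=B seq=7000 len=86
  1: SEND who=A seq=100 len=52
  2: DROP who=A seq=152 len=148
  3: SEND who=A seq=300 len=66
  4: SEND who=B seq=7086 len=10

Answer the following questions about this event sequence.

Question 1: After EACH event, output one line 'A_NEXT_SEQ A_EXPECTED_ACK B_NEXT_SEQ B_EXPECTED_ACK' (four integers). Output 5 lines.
100 7086 7086 100
152 7086 7086 152
300 7086 7086 152
366 7086 7086 152
366 7096 7096 152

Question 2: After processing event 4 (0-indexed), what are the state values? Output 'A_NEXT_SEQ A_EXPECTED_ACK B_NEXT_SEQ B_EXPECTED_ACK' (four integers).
After event 0: A_seq=100 A_ack=7086 B_seq=7086 B_ack=100
After event 1: A_seq=152 A_ack=7086 B_seq=7086 B_ack=152
After event 2: A_seq=300 A_ack=7086 B_seq=7086 B_ack=152
After event 3: A_seq=366 A_ack=7086 B_seq=7086 B_ack=152
After event 4: A_seq=366 A_ack=7096 B_seq=7096 B_ack=152

366 7096 7096 152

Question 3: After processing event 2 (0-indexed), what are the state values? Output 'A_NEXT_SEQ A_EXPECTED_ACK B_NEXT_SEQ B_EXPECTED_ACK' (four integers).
After event 0: A_seq=100 A_ack=7086 B_seq=7086 B_ack=100
After event 1: A_seq=152 A_ack=7086 B_seq=7086 B_ack=152
After event 2: A_seq=300 A_ack=7086 B_seq=7086 B_ack=152

300 7086 7086 152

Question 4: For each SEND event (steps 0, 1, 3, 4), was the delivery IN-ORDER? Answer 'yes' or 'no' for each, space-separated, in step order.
Answer: yes yes no yes

Derivation:
Step 0: SEND seq=7000 -> in-order
Step 1: SEND seq=100 -> in-order
Step 3: SEND seq=300 -> out-of-order
Step 4: SEND seq=7086 -> in-order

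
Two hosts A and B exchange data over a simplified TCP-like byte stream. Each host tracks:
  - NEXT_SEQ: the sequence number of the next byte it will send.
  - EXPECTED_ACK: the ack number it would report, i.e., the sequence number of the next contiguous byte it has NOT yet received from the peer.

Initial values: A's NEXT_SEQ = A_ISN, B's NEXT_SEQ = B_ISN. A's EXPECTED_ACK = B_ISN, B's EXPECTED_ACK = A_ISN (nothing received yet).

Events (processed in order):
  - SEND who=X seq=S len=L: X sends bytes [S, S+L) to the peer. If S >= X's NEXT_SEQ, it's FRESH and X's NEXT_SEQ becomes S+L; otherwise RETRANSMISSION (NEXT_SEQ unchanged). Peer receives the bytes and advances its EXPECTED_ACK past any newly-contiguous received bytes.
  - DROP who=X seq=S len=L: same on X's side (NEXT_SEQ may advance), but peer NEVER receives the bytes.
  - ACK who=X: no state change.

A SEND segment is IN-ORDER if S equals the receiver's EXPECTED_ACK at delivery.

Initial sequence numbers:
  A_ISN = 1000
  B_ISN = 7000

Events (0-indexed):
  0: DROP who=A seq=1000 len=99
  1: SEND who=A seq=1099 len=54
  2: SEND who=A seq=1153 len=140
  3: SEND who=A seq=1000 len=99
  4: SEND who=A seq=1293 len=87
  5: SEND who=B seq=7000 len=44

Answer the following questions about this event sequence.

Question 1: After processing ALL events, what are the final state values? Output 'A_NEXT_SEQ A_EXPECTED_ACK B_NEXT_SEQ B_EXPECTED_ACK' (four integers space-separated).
Answer: 1380 7044 7044 1380

Derivation:
After event 0: A_seq=1099 A_ack=7000 B_seq=7000 B_ack=1000
After event 1: A_seq=1153 A_ack=7000 B_seq=7000 B_ack=1000
After event 2: A_seq=1293 A_ack=7000 B_seq=7000 B_ack=1000
After event 3: A_seq=1293 A_ack=7000 B_seq=7000 B_ack=1293
After event 4: A_seq=1380 A_ack=7000 B_seq=7000 B_ack=1380
After event 5: A_seq=1380 A_ack=7044 B_seq=7044 B_ack=1380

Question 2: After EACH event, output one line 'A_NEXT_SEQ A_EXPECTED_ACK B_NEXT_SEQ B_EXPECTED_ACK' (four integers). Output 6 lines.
1099 7000 7000 1000
1153 7000 7000 1000
1293 7000 7000 1000
1293 7000 7000 1293
1380 7000 7000 1380
1380 7044 7044 1380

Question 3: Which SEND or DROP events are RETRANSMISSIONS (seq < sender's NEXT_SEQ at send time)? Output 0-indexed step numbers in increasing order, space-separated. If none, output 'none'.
Step 0: DROP seq=1000 -> fresh
Step 1: SEND seq=1099 -> fresh
Step 2: SEND seq=1153 -> fresh
Step 3: SEND seq=1000 -> retransmit
Step 4: SEND seq=1293 -> fresh
Step 5: SEND seq=7000 -> fresh

Answer: 3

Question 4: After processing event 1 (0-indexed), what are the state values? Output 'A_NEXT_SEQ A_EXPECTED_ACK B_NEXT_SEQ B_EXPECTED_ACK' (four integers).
After event 0: A_seq=1099 A_ack=7000 B_seq=7000 B_ack=1000
After event 1: A_seq=1153 A_ack=7000 B_seq=7000 B_ack=1000

1153 7000 7000 1000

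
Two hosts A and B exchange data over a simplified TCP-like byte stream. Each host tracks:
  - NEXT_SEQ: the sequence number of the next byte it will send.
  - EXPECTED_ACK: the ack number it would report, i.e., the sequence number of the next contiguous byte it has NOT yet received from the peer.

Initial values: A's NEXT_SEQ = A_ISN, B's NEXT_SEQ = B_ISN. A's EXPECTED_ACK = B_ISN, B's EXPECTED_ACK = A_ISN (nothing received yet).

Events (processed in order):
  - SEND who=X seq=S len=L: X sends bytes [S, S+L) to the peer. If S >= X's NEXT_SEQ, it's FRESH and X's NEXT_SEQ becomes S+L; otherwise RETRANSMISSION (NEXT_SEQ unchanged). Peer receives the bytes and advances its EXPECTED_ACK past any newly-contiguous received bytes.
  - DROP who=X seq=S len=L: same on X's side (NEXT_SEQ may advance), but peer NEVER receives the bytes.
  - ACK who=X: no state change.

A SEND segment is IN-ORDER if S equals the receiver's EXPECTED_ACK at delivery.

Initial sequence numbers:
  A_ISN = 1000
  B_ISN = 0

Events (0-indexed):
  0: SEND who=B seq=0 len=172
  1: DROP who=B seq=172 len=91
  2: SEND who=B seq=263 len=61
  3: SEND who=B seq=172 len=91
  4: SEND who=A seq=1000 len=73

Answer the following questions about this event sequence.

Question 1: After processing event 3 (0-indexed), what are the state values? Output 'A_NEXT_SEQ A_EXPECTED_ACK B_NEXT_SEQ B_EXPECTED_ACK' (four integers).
After event 0: A_seq=1000 A_ack=172 B_seq=172 B_ack=1000
After event 1: A_seq=1000 A_ack=172 B_seq=263 B_ack=1000
After event 2: A_seq=1000 A_ack=172 B_seq=324 B_ack=1000
After event 3: A_seq=1000 A_ack=324 B_seq=324 B_ack=1000

1000 324 324 1000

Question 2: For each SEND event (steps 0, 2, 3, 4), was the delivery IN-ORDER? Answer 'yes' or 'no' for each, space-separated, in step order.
Step 0: SEND seq=0 -> in-order
Step 2: SEND seq=263 -> out-of-order
Step 3: SEND seq=172 -> in-order
Step 4: SEND seq=1000 -> in-order

Answer: yes no yes yes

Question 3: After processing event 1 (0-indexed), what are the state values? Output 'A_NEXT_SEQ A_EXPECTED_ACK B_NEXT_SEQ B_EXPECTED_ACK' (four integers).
After event 0: A_seq=1000 A_ack=172 B_seq=172 B_ack=1000
After event 1: A_seq=1000 A_ack=172 B_seq=263 B_ack=1000

1000 172 263 1000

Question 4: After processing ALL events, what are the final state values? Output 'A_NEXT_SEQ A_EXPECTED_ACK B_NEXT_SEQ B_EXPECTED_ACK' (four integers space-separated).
Answer: 1073 324 324 1073

Derivation:
After event 0: A_seq=1000 A_ack=172 B_seq=172 B_ack=1000
After event 1: A_seq=1000 A_ack=172 B_seq=263 B_ack=1000
After event 2: A_seq=1000 A_ack=172 B_seq=324 B_ack=1000
After event 3: A_seq=1000 A_ack=324 B_seq=324 B_ack=1000
After event 4: A_seq=1073 A_ack=324 B_seq=324 B_ack=1073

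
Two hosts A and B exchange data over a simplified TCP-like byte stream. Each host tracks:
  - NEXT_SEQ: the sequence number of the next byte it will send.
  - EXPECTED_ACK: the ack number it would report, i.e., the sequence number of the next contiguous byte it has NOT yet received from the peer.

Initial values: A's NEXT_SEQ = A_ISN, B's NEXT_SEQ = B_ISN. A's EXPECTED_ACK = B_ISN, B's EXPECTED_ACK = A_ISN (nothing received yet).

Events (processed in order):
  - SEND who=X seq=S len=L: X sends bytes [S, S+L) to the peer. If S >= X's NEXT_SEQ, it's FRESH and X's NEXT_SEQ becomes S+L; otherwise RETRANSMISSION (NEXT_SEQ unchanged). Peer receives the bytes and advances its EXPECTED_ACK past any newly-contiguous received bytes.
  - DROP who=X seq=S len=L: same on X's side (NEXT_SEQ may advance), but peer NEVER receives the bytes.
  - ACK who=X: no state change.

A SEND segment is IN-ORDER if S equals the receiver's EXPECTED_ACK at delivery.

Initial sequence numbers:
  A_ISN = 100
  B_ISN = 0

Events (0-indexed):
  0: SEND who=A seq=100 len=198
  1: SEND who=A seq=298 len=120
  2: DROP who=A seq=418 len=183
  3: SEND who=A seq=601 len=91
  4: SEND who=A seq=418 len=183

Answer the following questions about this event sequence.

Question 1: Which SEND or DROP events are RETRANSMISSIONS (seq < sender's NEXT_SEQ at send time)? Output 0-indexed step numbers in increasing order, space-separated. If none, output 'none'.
Answer: 4

Derivation:
Step 0: SEND seq=100 -> fresh
Step 1: SEND seq=298 -> fresh
Step 2: DROP seq=418 -> fresh
Step 3: SEND seq=601 -> fresh
Step 4: SEND seq=418 -> retransmit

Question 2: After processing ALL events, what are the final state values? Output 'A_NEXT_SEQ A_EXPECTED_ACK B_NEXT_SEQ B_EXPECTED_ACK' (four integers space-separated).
Answer: 692 0 0 692

Derivation:
After event 0: A_seq=298 A_ack=0 B_seq=0 B_ack=298
After event 1: A_seq=418 A_ack=0 B_seq=0 B_ack=418
After event 2: A_seq=601 A_ack=0 B_seq=0 B_ack=418
After event 3: A_seq=692 A_ack=0 B_seq=0 B_ack=418
After event 4: A_seq=692 A_ack=0 B_seq=0 B_ack=692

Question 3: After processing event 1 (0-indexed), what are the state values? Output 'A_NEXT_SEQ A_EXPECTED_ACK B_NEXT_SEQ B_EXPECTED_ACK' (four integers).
After event 0: A_seq=298 A_ack=0 B_seq=0 B_ack=298
After event 1: A_seq=418 A_ack=0 B_seq=0 B_ack=418

418 0 0 418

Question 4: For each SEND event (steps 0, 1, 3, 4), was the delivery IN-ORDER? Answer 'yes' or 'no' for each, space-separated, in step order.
Answer: yes yes no yes

Derivation:
Step 0: SEND seq=100 -> in-order
Step 1: SEND seq=298 -> in-order
Step 3: SEND seq=601 -> out-of-order
Step 4: SEND seq=418 -> in-order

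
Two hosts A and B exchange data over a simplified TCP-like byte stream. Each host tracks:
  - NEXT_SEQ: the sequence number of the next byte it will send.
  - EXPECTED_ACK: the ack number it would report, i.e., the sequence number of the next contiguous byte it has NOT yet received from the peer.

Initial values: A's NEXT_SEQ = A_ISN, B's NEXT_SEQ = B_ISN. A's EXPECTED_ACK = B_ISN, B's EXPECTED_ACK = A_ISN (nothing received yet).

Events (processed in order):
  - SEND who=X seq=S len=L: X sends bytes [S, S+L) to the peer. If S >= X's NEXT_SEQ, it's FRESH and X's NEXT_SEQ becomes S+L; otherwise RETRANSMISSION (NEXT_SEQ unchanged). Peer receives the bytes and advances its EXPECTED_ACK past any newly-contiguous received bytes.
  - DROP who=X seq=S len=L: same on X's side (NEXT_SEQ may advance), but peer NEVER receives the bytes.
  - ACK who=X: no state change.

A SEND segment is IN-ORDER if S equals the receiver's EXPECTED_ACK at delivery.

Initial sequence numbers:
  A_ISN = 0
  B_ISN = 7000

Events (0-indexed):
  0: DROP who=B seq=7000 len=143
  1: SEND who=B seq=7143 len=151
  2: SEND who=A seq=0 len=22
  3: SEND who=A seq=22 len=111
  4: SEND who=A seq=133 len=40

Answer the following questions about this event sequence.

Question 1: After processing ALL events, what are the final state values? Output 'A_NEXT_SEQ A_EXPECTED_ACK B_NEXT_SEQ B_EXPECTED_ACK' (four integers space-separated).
Answer: 173 7000 7294 173

Derivation:
After event 0: A_seq=0 A_ack=7000 B_seq=7143 B_ack=0
After event 1: A_seq=0 A_ack=7000 B_seq=7294 B_ack=0
After event 2: A_seq=22 A_ack=7000 B_seq=7294 B_ack=22
After event 3: A_seq=133 A_ack=7000 B_seq=7294 B_ack=133
After event 4: A_seq=173 A_ack=7000 B_seq=7294 B_ack=173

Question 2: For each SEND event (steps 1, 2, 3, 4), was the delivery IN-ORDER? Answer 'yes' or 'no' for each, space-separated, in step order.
Step 1: SEND seq=7143 -> out-of-order
Step 2: SEND seq=0 -> in-order
Step 3: SEND seq=22 -> in-order
Step 4: SEND seq=133 -> in-order

Answer: no yes yes yes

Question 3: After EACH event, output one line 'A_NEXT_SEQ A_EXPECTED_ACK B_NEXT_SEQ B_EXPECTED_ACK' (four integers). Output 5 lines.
0 7000 7143 0
0 7000 7294 0
22 7000 7294 22
133 7000 7294 133
173 7000 7294 173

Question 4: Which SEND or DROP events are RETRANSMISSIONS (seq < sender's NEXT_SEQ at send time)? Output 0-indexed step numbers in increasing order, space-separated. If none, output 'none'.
Answer: none

Derivation:
Step 0: DROP seq=7000 -> fresh
Step 1: SEND seq=7143 -> fresh
Step 2: SEND seq=0 -> fresh
Step 3: SEND seq=22 -> fresh
Step 4: SEND seq=133 -> fresh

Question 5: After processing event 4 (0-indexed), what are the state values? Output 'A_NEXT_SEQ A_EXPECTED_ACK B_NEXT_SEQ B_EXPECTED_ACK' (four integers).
After event 0: A_seq=0 A_ack=7000 B_seq=7143 B_ack=0
After event 1: A_seq=0 A_ack=7000 B_seq=7294 B_ack=0
After event 2: A_seq=22 A_ack=7000 B_seq=7294 B_ack=22
After event 3: A_seq=133 A_ack=7000 B_seq=7294 B_ack=133
After event 4: A_seq=173 A_ack=7000 B_seq=7294 B_ack=173

173 7000 7294 173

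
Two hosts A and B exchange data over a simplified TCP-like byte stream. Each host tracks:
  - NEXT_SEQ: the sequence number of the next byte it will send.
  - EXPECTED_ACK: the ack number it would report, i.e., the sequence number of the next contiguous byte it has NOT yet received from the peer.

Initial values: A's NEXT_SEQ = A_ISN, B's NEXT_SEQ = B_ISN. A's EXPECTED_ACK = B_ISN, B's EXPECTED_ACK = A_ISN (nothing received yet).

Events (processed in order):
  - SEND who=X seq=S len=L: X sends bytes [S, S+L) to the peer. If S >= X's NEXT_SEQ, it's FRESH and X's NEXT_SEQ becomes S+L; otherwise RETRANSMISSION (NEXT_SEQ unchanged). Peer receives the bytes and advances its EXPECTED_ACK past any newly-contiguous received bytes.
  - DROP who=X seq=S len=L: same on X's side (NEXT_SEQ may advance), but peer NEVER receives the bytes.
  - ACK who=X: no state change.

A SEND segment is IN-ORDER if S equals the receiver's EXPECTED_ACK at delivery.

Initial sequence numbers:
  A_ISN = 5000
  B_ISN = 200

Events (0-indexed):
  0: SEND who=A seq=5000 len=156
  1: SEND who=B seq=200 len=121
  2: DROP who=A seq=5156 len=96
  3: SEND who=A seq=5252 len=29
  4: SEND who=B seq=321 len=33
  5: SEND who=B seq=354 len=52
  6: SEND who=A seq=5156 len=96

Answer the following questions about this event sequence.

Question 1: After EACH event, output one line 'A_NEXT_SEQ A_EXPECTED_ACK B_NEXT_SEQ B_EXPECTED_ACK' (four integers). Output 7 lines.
5156 200 200 5156
5156 321 321 5156
5252 321 321 5156
5281 321 321 5156
5281 354 354 5156
5281 406 406 5156
5281 406 406 5281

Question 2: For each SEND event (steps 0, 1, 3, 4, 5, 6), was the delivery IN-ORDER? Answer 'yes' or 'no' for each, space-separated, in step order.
Answer: yes yes no yes yes yes

Derivation:
Step 0: SEND seq=5000 -> in-order
Step 1: SEND seq=200 -> in-order
Step 3: SEND seq=5252 -> out-of-order
Step 4: SEND seq=321 -> in-order
Step 5: SEND seq=354 -> in-order
Step 6: SEND seq=5156 -> in-order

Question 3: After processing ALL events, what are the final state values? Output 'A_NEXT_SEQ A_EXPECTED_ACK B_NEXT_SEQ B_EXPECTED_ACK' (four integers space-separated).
Answer: 5281 406 406 5281

Derivation:
After event 0: A_seq=5156 A_ack=200 B_seq=200 B_ack=5156
After event 1: A_seq=5156 A_ack=321 B_seq=321 B_ack=5156
After event 2: A_seq=5252 A_ack=321 B_seq=321 B_ack=5156
After event 3: A_seq=5281 A_ack=321 B_seq=321 B_ack=5156
After event 4: A_seq=5281 A_ack=354 B_seq=354 B_ack=5156
After event 5: A_seq=5281 A_ack=406 B_seq=406 B_ack=5156
After event 6: A_seq=5281 A_ack=406 B_seq=406 B_ack=5281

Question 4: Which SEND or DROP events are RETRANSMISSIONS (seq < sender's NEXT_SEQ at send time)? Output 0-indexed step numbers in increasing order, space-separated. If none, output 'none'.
Step 0: SEND seq=5000 -> fresh
Step 1: SEND seq=200 -> fresh
Step 2: DROP seq=5156 -> fresh
Step 3: SEND seq=5252 -> fresh
Step 4: SEND seq=321 -> fresh
Step 5: SEND seq=354 -> fresh
Step 6: SEND seq=5156 -> retransmit

Answer: 6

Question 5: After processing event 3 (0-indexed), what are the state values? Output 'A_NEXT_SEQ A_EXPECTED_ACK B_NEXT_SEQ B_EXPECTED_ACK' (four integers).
After event 0: A_seq=5156 A_ack=200 B_seq=200 B_ack=5156
After event 1: A_seq=5156 A_ack=321 B_seq=321 B_ack=5156
After event 2: A_seq=5252 A_ack=321 B_seq=321 B_ack=5156
After event 3: A_seq=5281 A_ack=321 B_seq=321 B_ack=5156

5281 321 321 5156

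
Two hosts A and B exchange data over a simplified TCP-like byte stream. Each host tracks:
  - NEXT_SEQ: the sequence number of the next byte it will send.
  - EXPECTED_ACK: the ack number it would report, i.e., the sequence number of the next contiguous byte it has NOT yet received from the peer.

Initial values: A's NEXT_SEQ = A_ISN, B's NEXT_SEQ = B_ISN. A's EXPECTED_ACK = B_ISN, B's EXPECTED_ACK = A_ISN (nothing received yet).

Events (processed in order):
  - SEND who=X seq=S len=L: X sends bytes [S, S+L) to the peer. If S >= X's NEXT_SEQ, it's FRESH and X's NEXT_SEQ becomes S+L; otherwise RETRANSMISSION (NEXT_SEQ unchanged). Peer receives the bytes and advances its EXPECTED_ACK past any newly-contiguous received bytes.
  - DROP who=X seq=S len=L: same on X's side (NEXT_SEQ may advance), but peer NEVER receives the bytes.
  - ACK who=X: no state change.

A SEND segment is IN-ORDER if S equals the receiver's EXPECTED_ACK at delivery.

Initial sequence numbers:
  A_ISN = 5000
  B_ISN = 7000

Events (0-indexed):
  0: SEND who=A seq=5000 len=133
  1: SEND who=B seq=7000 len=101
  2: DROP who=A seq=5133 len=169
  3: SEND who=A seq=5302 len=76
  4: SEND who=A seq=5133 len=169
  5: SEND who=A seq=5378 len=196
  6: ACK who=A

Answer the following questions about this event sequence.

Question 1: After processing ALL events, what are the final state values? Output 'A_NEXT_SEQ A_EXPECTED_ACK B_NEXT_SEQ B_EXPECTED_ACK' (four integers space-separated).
Answer: 5574 7101 7101 5574

Derivation:
After event 0: A_seq=5133 A_ack=7000 B_seq=7000 B_ack=5133
After event 1: A_seq=5133 A_ack=7101 B_seq=7101 B_ack=5133
After event 2: A_seq=5302 A_ack=7101 B_seq=7101 B_ack=5133
After event 3: A_seq=5378 A_ack=7101 B_seq=7101 B_ack=5133
After event 4: A_seq=5378 A_ack=7101 B_seq=7101 B_ack=5378
After event 5: A_seq=5574 A_ack=7101 B_seq=7101 B_ack=5574
After event 6: A_seq=5574 A_ack=7101 B_seq=7101 B_ack=5574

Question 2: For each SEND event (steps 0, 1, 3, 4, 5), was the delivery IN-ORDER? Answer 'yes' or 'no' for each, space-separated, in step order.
Step 0: SEND seq=5000 -> in-order
Step 1: SEND seq=7000 -> in-order
Step 3: SEND seq=5302 -> out-of-order
Step 4: SEND seq=5133 -> in-order
Step 5: SEND seq=5378 -> in-order

Answer: yes yes no yes yes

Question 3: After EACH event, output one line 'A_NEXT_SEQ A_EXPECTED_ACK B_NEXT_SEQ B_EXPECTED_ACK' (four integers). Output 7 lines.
5133 7000 7000 5133
5133 7101 7101 5133
5302 7101 7101 5133
5378 7101 7101 5133
5378 7101 7101 5378
5574 7101 7101 5574
5574 7101 7101 5574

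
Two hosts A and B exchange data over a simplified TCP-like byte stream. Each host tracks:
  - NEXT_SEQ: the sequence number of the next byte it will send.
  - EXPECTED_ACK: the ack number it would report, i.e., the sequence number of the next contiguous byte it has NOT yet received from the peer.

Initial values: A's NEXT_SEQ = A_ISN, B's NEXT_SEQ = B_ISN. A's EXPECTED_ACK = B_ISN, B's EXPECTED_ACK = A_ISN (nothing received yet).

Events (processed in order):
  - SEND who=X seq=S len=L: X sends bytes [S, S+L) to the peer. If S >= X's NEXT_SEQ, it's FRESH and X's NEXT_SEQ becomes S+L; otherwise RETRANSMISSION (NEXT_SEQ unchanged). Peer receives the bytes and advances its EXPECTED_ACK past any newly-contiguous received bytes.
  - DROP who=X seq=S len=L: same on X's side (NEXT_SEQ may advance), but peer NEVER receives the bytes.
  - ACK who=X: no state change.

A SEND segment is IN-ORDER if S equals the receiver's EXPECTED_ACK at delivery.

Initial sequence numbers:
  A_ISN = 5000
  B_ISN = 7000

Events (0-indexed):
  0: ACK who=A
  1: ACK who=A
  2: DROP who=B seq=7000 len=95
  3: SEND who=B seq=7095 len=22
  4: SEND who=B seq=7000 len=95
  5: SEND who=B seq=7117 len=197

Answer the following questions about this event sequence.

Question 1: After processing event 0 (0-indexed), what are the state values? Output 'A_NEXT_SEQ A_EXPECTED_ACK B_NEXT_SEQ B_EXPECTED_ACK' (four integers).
After event 0: A_seq=5000 A_ack=7000 B_seq=7000 B_ack=5000

5000 7000 7000 5000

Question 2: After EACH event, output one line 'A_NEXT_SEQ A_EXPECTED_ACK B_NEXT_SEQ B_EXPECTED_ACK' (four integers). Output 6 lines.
5000 7000 7000 5000
5000 7000 7000 5000
5000 7000 7095 5000
5000 7000 7117 5000
5000 7117 7117 5000
5000 7314 7314 5000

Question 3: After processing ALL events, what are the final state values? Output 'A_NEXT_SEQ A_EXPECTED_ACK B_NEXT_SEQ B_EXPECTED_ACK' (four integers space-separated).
After event 0: A_seq=5000 A_ack=7000 B_seq=7000 B_ack=5000
After event 1: A_seq=5000 A_ack=7000 B_seq=7000 B_ack=5000
After event 2: A_seq=5000 A_ack=7000 B_seq=7095 B_ack=5000
After event 3: A_seq=5000 A_ack=7000 B_seq=7117 B_ack=5000
After event 4: A_seq=5000 A_ack=7117 B_seq=7117 B_ack=5000
After event 5: A_seq=5000 A_ack=7314 B_seq=7314 B_ack=5000

Answer: 5000 7314 7314 5000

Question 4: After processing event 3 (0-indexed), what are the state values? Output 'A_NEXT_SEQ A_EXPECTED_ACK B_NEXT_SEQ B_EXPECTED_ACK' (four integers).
After event 0: A_seq=5000 A_ack=7000 B_seq=7000 B_ack=5000
After event 1: A_seq=5000 A_ack=7000 B_seq=7000 B_ack=5000
After event 2: A_seq=5000 A_ack=7000 B_seq=7095 B_ack=5000
After event 3: A_seq=5000 A_ack=7000 B_seq=7117 B_ack=5000

5000 7000 7117 5000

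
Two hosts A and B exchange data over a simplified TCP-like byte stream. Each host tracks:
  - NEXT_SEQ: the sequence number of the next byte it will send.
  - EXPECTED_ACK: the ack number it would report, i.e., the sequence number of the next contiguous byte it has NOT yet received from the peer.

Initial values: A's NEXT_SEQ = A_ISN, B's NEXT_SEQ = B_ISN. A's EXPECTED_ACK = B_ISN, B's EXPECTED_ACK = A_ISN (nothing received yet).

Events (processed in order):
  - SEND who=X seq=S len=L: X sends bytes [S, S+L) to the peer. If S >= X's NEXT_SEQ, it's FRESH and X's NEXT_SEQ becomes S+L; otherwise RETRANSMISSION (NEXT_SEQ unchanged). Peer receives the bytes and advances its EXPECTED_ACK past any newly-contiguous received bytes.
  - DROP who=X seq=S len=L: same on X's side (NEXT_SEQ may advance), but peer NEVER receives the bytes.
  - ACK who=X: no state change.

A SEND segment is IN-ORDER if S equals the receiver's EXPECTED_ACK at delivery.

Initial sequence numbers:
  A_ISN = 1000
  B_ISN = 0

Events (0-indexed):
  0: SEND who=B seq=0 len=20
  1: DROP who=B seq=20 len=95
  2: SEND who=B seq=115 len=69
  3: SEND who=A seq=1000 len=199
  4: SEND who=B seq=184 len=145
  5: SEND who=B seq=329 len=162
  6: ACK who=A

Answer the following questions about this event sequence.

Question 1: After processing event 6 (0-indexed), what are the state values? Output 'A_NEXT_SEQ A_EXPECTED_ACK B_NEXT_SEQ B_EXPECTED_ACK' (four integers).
After event 0: A_seq=1000 A_ack=20 B_seq=20 B_ack=1000
After event 1: A_seq=1000 A_ack=20 B_seq=115 B_ack=1000
After event 2: A_seq=1000 A_ack=20 B_seq=184 B_ack=1000
After event 3: A_seq=1199 A_ack=20 B_seq=184 B_ack=1199
After event 4: A_seq=1199 A_ack=20 B_seq=329 B_ack=1199
After event 5: A_seq=1199 A_ack=20 B_seq=491 B_ack=1199
After event 6: A_seq=1199 A_ack=20 B_seq=491 B_ack=1199

1199 20 491 1199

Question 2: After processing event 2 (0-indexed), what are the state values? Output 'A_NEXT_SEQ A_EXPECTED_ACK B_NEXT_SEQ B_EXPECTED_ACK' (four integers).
After event 0: A_seq=1000 A_ack=20 B_seq=20 B_ack=1000
After event 1: A_seq=1000 A_ack=20 B_seq=115 B_ack=1000
After event 2: A_seq=1000 A_ack=20 B_seq=184 B_ack=1000

1000 20 184 1000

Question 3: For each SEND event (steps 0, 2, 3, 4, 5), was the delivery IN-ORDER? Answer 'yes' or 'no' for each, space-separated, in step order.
Answer: yes no yes no no

Derivation:
Step 0: SEND seq=0 -> in-order
Step 2: SEND seq=115 -> out-of-order
Step 3: SEND seq=1000 -> in-order
Step 4: SEND seq=184 -> out-of-order
Step 5: SEND seq=329 -> out-of-order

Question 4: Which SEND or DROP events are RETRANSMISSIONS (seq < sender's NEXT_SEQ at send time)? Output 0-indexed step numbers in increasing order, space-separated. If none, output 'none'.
Step 0: SEND seq=0 -> fresh
Step 1: DROP seq=20 -> fresh
Step 2: SEND seq=115 -> fresh
Step 3: SEND seq=1000 -> fresh
Step 4: SEND seq=184 -> fresh
Step 5: SEND seq=329 -> fresh

Answer: none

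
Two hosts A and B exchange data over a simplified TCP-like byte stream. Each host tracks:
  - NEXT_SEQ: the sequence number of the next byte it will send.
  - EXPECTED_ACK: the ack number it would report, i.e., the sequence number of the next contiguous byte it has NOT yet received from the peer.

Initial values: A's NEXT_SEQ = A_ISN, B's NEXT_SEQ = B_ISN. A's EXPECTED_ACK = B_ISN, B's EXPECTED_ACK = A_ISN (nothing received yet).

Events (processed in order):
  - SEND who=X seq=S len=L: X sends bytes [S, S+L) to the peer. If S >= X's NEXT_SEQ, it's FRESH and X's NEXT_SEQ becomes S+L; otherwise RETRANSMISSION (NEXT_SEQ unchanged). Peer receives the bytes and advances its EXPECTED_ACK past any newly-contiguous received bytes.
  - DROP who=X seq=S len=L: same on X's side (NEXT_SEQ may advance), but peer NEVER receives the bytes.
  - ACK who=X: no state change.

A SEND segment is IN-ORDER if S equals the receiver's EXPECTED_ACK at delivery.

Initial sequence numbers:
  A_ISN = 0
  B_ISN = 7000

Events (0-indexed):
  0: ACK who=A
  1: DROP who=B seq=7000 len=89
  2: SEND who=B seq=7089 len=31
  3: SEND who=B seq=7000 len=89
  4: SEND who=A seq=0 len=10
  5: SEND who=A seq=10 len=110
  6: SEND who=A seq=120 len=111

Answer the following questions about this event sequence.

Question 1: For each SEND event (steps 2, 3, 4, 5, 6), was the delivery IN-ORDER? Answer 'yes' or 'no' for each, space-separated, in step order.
Step 2: SEND seq=7089 -> out-of-order
Step 3: SEND seq=7000 -> in-order
Step 4: SEND seq=0 -> in-order
Step 5: SEND seq=10 -> in-order
Step 6: SEND seq=120 -> in-order

Answer: no yes yes yes yes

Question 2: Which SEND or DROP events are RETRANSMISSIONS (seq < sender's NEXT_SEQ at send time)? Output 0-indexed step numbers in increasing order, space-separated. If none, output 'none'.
Answer: 3

Derivation:
Step 1: DROP seq=7000 -> fresh
Step 2: SEND seq=7089 -> fresh
Step 3: SEND seq=7000 -> retransmit
Step 4: SEND seq=0 -> fresh
Step 5: SEND seq=10 -> fresh
Step 6: SEND seq=120 -> fresh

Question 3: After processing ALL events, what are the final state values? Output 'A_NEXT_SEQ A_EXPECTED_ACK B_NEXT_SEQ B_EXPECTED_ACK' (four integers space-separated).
After event 0: A_seq=0 A_ack=7000 B_seq=7000 B_ack=0
After event 1: A_seq=0 A_ack=7000 B_seq=7089 B_ack=0
After event 2: A_seq=0 A_ack=7000 B_seq=7120 B_ack=0
After event 3: A_seq=0 A_ack=7120 B_seq=7120 B_ack=0
After event 4: A_seq=10 A_ack=7120 B_seq=7120 B_ack=10
After event 5: A_seq=120 A_ack=7120 B_seq=7120 B_ack=120
After event 6: A_seq=231 A_ack=7120 B_seq=7120 B_ack=231

Answer: 231 7120 7120 231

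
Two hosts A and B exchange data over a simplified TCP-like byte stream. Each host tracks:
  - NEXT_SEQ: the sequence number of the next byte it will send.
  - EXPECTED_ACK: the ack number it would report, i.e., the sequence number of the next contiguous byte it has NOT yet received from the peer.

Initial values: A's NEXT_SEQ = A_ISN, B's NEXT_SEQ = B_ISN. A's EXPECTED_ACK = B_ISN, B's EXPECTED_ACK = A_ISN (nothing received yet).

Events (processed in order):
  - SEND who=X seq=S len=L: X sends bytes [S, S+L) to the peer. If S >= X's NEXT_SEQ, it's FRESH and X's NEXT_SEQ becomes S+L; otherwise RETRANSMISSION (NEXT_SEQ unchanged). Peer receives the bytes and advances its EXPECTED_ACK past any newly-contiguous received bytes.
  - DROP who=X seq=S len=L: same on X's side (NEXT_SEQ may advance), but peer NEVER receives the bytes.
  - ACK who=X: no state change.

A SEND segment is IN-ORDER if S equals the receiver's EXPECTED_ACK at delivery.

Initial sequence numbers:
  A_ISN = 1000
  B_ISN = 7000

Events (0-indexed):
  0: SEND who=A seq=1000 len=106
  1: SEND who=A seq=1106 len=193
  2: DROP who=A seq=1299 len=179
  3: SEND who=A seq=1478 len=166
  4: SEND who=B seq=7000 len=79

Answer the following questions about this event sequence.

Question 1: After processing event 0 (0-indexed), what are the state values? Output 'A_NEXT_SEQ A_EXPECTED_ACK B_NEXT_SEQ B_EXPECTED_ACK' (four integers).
After event 0: A_seq=1106 A_ack=7000 B_seq=7000 B_ack=1106

1106 7000 7000 1106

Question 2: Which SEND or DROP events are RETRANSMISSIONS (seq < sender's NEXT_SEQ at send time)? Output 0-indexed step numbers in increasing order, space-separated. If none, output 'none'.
Step 0: SEND seq=1000 -> fresh
Step 1: SEND seq=1106 -> fresh
Step 2: DROP seq=1299 -> fresh
Step 3: SEND seq=1478 -> fresh
Step 4: SEND seq=7000 -> fresh

Answer: none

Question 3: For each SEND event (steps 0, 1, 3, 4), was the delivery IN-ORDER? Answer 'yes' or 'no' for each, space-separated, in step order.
Step 0: SEND seq=1000 -> in-order
Step 1: SEND seq=1106 -> in-order
Step 3: SEND seq=1478 -> out-of-order
Step 4: SEND seq=7000 -> in-order

Answer: yes yes no yes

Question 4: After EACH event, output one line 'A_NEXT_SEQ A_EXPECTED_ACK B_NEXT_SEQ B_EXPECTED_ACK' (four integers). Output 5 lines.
1106 7000 7000 1106
1299 7000 7000 1299
1478 7000 7000 1299
1644 7000 7000 1299
1644 7079 7079 1299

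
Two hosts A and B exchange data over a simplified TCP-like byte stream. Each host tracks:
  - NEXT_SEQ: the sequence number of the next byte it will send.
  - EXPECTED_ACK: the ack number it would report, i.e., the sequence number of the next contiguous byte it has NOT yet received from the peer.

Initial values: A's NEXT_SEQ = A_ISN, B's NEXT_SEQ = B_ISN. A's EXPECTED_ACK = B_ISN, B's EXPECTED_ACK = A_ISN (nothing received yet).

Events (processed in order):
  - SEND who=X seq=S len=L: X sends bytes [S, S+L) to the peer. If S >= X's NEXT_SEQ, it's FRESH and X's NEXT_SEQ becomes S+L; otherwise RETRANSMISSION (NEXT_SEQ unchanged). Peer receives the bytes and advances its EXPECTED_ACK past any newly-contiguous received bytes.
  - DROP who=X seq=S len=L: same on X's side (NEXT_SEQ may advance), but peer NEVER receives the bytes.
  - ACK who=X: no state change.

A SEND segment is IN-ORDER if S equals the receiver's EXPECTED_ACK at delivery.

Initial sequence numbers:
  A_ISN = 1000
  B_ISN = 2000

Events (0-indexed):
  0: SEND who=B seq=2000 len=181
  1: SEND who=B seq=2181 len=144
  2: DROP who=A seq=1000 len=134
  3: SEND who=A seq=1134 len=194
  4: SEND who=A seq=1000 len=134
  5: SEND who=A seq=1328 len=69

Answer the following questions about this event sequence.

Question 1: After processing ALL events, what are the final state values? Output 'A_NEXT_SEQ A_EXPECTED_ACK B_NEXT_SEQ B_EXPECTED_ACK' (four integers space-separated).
Answer: 1397 2325 2325 1397

Derivation:
After event 0: A_seq=1000 A_ack=2181 B_seq=2181 B_ack=1000
After event 1: A_seq=1000 A_ack=2325 B_seq=2325 B_ack=1000
After event 2: A_seq=1134 A_ack=2325 B_seq=2325 B_ack=1000
After event 3: A_seq=1328 A_ack=2325 B_seq=2325 B_ack=1000
After event 4: A_seq=1328 A_ack=2325 B_seq=2325 B_ack=1328
After event 5: A_seq=1397 A_ack=2325 B_seq=2325 B_ack=1397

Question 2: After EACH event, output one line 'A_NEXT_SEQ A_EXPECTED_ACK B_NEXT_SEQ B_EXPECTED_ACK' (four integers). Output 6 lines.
1000 2181 2181 1000
1000 2325 2325 1000
1134 2325 2325 1000
1328 2325 2325 1000
1328 2325 2325 1328
1397 2325 2325 1397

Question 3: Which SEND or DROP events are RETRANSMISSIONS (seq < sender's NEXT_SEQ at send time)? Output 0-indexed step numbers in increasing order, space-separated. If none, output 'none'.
Step 0: SEND seq=2000 -> fresh
Step 1: SEND seq=2181 -> fresh
Step 2: DROP seq=1000 -> fresh
Step 3: SEND seq=1134 -> fresh
Step 4: SEND seq=1000 -> retransmit
Step 5: SEND seq=1328 -> fresh

Answer: 4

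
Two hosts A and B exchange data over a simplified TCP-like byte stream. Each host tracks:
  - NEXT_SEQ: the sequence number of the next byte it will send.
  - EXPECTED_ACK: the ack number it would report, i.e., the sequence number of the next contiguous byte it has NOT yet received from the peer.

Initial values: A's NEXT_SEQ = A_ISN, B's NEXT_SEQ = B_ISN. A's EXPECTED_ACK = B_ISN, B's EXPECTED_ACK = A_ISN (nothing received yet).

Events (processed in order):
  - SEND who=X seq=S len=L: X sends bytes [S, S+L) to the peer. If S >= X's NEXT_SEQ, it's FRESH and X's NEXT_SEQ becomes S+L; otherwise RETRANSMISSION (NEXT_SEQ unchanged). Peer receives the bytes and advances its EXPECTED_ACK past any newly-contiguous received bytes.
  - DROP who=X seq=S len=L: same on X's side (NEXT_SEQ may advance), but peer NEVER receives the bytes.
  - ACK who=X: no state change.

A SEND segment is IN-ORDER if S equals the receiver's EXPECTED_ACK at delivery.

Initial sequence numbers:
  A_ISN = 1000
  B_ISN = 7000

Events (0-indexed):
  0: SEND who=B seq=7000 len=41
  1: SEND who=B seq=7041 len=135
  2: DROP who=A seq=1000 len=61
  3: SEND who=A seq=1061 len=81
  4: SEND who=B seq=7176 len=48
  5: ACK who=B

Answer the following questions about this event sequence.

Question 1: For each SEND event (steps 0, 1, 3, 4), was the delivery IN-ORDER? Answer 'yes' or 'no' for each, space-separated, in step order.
Answer: yes yes no yes

Derivation:
Step 0: SEND seq=7000 -> in-order
Step 1: SEND seq=7041 -> in-order
Step 3: SEND seq=1061 -> out-of-order
Step 4: SEND seq=7176 -> in-order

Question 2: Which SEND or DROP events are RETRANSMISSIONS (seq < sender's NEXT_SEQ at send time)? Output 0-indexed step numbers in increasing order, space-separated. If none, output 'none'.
Step 0: SEND seq=7000 -> fresh
Step 1: SEND seq=7041 -> fresh
Step 2: DROP seq=1000 -> fresh
Step 3: SEND seq=1061 -> fresh
Step 4: SEND seq=7176 -> fresh

Answer: none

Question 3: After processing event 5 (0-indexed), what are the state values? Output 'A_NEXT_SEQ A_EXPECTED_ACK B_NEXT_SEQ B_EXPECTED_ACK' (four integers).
After event 0: A_seq=1000 A_ack=7041 B_seq=7041 B_ack=1000
After event 1: A_seq=1000 A_ack=7176 B_seq=7176 B_ack=1000
After event 2: A_seq=1061 A_ack=7176 B_seq=7176 B_ack=1000
After event 3: A_seq=1142 A_ack=7176 B_seq=7176 B_ack=1000
After event 4: A_seq=1142 A_ack=7224 B_seq=7224 B_ack=1000
After event 5: A_seq=1142 A_ack=7224 B_seq=7224 B_ack=1000

1142 7224 7224 1000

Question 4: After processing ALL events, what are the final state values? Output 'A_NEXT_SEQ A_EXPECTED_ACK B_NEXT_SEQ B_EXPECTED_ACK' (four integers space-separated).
Answer: 1142 7224 7224 1000

Derivation:
After event 0: A_seq=1000 A_ack=7041 B_seq=7041 B_ack=1000
After event 1: A_seq=1000 A_ack=7176 B_seq=7176 B_ack=1000
After event 2: A_seq=1061 A_ack=7176 B_seq=7176 B_ack=1000
After event 3: A_seq=1142 A_ack=7176 B_seq=7176 B_ack=1000
After event 4: A_seq=1142 A_ack=7224 B_seq=7224 B_ack=1000
After event 5: A_seq=1142 A_ack=7224 B_seq=7224 B_ack=1000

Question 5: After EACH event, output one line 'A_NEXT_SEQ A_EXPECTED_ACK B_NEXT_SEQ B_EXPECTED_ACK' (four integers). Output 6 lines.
1000 7041 7041 1000
1000 7176 7176 1000
1061 7176 7176 1000
1142 7176 7176 1000
1142 7224 7224 1000
1142 7224 7224 1000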